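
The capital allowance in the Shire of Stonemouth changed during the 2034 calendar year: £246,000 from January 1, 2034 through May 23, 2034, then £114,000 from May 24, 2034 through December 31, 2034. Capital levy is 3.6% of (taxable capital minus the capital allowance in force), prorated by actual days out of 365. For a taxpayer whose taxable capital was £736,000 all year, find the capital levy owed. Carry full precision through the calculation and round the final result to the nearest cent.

£20,530.26

January 1 – May 23, 2034: 143 days, exemption £246,000 → (£736,000 − £246,000) × 3.6% × 143/365 = £6,911.0137
May 24 – December 31, 2034: 222 days, exemption £114,000 → (£736,000 − £114,000) × 3.6% × 222/365 = £13,619.2438
Total = £20,530.2575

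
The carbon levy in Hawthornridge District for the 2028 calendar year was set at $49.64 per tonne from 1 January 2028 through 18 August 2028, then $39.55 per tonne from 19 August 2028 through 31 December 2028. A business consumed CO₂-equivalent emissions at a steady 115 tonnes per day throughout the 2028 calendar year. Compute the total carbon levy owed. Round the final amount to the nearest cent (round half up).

1 January – 18 August 2028: 231 days × 115 tonnes/day = 26,565 tonnes at $49.64/tonne → $1,318,686.60
19 August – 31 December 2028: 135 days × 115 tonnes/day = 15,525 tonnes at $39.55/tonne → $614,013.75

$1,932,700.35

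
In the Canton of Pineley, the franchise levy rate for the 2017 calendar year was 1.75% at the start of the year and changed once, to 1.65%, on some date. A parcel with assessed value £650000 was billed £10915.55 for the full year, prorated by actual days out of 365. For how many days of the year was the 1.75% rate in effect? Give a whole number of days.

Let d = days at the first rate; then 365 − d days at the second rate.
£650000 × [1.75%·d + 1.65%·(365−d)] / 365 = £10915.55
Solving gives d = 107, so the new rate took effect on April 18, 2017.

107 days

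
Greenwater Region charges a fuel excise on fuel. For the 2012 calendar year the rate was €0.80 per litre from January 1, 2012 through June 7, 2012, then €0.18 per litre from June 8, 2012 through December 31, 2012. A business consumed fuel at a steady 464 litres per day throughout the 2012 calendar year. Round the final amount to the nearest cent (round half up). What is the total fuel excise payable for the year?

€76,309.44

January 1 – June 7, 2012: 159 days × 464 litres/day = 73,776 litres at €0.80/litre → €59,020.80
June 8 – December 31, 2012: 207 days × 464 litres/day = 96,048 litres at €0.18/litre → €17,288.64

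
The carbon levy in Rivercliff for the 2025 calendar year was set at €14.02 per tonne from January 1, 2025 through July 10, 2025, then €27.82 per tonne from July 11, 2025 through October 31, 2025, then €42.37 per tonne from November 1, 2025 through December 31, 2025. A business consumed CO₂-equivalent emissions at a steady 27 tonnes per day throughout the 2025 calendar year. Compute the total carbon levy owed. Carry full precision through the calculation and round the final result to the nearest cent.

January 1 – July 10, 2025: 191 days × 27 tonnes/day = 5,157 tonnes at €14.02/tonne → €72,301.14
July 11 – October 31, 2025: 113 days × 27 tonnes/day = 3,051 tonnes at €27.82/tonne → €84,878.82
November 1 – December 31, 2025: 61 days × 27 tonnes/day = 1,647 tonnes at €42.37/tonne → €69,783.39

€226,963.35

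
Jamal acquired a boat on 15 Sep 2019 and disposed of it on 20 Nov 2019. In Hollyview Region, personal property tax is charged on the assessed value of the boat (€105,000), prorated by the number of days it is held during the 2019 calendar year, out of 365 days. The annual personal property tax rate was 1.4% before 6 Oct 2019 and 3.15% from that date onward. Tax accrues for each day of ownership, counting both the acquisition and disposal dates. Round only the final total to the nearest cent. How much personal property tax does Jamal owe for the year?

€501.41

15 Sep – 5 Oct 2019: 21 days at 1.4% → €105,000 × 1.4% × 21/365 = €84.5753
6 Oct – 20 Nov 2019: 46 days at 3.15% → €105,000 × 3.15% × 46/365 = €416.8356
Total = €501.4110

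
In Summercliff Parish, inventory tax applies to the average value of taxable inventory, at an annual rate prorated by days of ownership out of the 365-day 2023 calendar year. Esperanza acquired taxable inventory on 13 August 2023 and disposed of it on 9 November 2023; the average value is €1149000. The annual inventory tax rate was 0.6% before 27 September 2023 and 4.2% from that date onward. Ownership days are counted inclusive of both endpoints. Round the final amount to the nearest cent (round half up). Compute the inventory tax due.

€6667.35

13 August – 26 September 2023: 45 days at 0.6% → €1149000 × 0.6% × 45/365 = €849.9452
27 September – 9 November 2023: 44 days at 4.2% → €1149000 × 4.2% × 44/365 = €5817.4027
Total = €6667.3479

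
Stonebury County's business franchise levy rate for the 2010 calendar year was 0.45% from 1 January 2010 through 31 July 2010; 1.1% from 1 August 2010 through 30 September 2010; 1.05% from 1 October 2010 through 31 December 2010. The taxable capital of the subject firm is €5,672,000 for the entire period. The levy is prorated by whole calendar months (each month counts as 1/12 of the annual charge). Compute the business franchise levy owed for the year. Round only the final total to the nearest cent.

1 January – 31 July 2010: 7 months at 0.45% → €5,672,000 × 0.45% × 7/12 = €14,889.0000
1 August – 30 September 2010: 2 months at 1.1% → €5,672,000 × 1.1% × 2/12 = €10,398.6667
1 October – 31 December 2010: 3 months at 1.05% → €5,672,000 × 1.05% × 3/12 = €14,889.0000
Total = €40,176.6667

€40,176.67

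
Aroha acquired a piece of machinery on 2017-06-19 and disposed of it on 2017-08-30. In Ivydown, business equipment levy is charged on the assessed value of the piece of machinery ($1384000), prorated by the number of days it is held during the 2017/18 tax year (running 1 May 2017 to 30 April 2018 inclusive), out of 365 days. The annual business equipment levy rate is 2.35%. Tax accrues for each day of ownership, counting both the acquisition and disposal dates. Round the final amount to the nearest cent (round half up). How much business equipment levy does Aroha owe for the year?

Days held (2017-06-19 to 2017-08-30): 73 out of 365
Tax = $1384000 × 2.35% × 73/365 = $6504.8000

$6504.80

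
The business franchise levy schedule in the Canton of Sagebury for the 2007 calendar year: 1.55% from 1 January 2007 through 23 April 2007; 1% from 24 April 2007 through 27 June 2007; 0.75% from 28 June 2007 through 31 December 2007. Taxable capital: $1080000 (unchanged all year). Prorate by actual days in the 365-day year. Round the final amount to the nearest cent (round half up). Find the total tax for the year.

1 January – 23 April 2007: 113 days at 1.55% → $1080000 × 1.55% × 113/365 = $5182.5205
24 April – 27 June 2007: 65 days at 1% → $1080000 × 1% × 65/365 = $1923.2877
28 June – 31 December 2007: 187 days at 0.75% → $1080000 × 0.75% × 187/365 = $4149.8630
Total = $11255.6712

$11255.67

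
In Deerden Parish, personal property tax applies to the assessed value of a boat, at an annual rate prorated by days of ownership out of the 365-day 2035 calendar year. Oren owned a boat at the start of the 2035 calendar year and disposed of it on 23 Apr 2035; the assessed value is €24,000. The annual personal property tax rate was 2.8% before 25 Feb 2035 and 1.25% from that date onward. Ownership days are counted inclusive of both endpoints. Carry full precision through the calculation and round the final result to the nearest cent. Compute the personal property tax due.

€148.93

1 Jan – 24 Feb 2035: 55 days at 2.8% → €24,000 × 2.8% × 55/365 = €101.2603
25 Feb – 23 Apr 2035: 58 days at 1.25% → €24,000 × 1.25% × 58/365 = €47.6712
Total = €148.9315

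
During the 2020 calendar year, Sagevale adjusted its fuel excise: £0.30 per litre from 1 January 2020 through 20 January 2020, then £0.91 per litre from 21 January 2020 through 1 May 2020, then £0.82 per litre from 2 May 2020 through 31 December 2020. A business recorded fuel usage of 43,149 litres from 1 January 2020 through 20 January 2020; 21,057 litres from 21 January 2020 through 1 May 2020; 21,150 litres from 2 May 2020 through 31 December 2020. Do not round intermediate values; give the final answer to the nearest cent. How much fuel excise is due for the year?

1 January – 20 January 2020: 43,149 litres at £0.30/litre → £12,944.70
21 January – 1 May 2020: 21,057 litres at £0.91/litre → £19,161.87
2 May – 31 December 2020: 21,150 litres at £0.82/litre → £17,343.00

£49,449.57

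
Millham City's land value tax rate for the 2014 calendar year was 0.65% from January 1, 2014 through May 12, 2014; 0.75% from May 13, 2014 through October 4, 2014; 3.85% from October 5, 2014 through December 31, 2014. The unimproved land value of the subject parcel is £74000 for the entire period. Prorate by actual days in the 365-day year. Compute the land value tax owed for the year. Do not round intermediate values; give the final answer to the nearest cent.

January 1 – May 12, 2014: 132 days at 0.65% → £74000 × 0.65% × 132/365 = £173.9507
May 13 – October 4, 2014: 145 days at 0.75% → £74000 × 0.75% × 145/365 = £220.4795
October 5 – December 31, 2014: 88 days at 3.85% → £74000 × 3.85% × 88/365 = £686.8822
Total = £1081.3123

£1081.31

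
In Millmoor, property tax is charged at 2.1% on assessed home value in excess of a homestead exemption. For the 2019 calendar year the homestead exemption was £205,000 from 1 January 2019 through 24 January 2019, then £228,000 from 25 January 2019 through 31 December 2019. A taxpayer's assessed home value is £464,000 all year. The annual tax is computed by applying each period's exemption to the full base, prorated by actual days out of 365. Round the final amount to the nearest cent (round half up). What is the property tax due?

1 January – 24 January 2019: 24 days, exemption £205,000 → (£464,000 − £205,000) × 2.1% × 24/365 = £357.6329
25 January – 31 December 2019: 341 days, exemption £228,000 → (£464,000 − £228,000) × 2.1% × 341/365 = £4,630.1260
Total = £4,987.7589

£4,987.76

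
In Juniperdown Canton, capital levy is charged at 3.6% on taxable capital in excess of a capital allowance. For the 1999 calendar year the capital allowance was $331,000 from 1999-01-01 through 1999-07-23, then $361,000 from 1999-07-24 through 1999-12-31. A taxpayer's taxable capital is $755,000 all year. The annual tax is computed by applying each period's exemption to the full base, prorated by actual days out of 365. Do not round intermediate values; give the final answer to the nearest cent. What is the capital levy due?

1999-01-01 to 1999-07-23: 204 days, exemption $331,000 → ($755,000 − $331,000) × 3.6% × 204/365 = $8,531.1123
1999-07-24 to 1999-12-31: 161 days, exemption $361,000 → ($755,000 − $361,000) × 3.6% × 161/365 = $6,256.5041
Total = $14,787.6164

$14,787.62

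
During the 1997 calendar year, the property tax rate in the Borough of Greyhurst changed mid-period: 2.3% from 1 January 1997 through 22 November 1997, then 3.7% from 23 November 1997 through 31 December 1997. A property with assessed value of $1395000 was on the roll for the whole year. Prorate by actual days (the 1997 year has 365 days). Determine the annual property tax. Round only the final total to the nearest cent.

$34171.77

1 January – 22 November 1997: 326 days at 2.3% → $1395000 × 2.3% × 326/365 = $28656.7397
23 November – 31 December 1997: 39 days at 3.7% → $1395000 × 3.7% × 39/365 = $5515.0274
Total = $34171.7671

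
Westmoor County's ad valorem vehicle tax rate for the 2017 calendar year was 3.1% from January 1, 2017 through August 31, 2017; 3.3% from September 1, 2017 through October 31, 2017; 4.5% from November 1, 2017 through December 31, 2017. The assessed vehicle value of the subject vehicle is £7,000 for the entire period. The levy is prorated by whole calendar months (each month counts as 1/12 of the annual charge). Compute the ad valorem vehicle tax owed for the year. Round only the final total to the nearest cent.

January 1 – August 31, 2017: 8 months at 3.1% → £7,000 × 3.1% × 8/12 = £144.6667
September 1 – October 31, 2017: 2 months at 3.3% → £7,000 × 3.3% × 2/12 = £38.5000
November 1 – December 31, 2017: 2 months at 4.5% → £7,000 × 4.5% × 2/12 = £52.5000
Total = £235.6667

£235.67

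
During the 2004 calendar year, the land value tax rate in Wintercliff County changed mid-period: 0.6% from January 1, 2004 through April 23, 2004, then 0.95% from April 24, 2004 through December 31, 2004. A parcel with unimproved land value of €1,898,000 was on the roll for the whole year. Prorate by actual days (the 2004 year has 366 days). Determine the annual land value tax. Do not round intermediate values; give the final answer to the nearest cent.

€15,961.87

January 1 – April 23, 2004: 114 days at 0.6% → €1,898,000 × 0.6% × 114/366 = €3,547.0820
April 24 – December 31, 2004: 252 days at 0.95% → €1,898,000 × 0.95% × 252/366 = €12,414.7869
Total = €15,961.8689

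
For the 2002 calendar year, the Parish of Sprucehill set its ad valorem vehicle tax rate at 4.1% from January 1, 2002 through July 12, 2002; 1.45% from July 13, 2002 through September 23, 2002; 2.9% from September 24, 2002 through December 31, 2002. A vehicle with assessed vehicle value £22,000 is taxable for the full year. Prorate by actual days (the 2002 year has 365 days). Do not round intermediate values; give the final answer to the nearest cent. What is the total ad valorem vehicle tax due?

£713.79

January 1 – July 12, 2002: 193 days at 4.1% → £22,000 × 4.1% × 193/365 = £476.9479
July 13 – September 23, 2002: 73 days at 1.45% → £22,000 × 1.45% × 73/365 = £63.8000
September 24 – December 31, 2002: 99 days at 2.9% → £22,000 × 2.9% × 99/365 = £173.0466
Total = £713.7945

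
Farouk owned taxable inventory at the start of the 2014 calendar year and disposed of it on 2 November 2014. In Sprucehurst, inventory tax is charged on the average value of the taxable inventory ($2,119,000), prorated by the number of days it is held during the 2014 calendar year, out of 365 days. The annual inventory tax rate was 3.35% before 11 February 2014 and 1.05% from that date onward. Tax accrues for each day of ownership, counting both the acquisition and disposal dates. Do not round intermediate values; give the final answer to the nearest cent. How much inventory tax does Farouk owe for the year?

1 January – 10 February 2014: 41 days at 3.35% → $2,119,000 × 3.35% × 41/365 = $7,973.8260
11 February – 2 November 2014: 265 days at 1.05% → $2,119,000 × 1.05% × 265/365 = $16,153.7466
Total = $24,127.5726

$24,127.57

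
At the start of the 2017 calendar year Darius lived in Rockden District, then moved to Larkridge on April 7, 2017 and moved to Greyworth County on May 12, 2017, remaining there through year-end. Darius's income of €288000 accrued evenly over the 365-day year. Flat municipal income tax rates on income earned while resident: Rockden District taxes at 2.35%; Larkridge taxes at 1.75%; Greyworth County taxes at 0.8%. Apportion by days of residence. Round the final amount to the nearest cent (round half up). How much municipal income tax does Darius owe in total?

€3740.45

Rockden District, January 1 – April 6, 2017: 96 days → €288000 × 2.35% × 96/365 = €1780.0767
Larkridge, April 7 – May 11, 2017: 35 days → €288000 × 1.75% × 35/365 = €483.2877
Greyworth County, May 12 – December 31, 2017: 234 days → €288000 × 0.8% × 234/365 = €1477.0849
Total = €3740.4493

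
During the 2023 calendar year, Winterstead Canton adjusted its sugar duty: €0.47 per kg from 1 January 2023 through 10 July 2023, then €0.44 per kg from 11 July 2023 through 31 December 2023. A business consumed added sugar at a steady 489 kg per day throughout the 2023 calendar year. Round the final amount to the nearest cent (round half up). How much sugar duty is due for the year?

€81335.37

1 January – 10 July 2023: 191 days × 489 kg/day = 93,399 kg at €0.47/kg → €43897.53
11 July – 31 December 2023: 174 days × 489 kg/day = 85,086 kg at €0.44/kg → €37437.84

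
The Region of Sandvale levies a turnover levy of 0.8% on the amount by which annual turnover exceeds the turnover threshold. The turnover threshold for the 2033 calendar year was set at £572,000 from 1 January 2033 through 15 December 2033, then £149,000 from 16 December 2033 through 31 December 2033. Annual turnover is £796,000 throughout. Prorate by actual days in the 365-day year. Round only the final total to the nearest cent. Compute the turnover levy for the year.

£1,940.34

1 January – 15 December 2033: 349 days, exemption £572,000 → (£796,000 − £572,000) × 0.8% × 349/365 = £1,713.4466
16 December – 31 December 2033: 16 days, exemption £149,000 → (£796,000 − £149,000) × 0.8% × 16/365 = £226.8932
Total = £1,940.3397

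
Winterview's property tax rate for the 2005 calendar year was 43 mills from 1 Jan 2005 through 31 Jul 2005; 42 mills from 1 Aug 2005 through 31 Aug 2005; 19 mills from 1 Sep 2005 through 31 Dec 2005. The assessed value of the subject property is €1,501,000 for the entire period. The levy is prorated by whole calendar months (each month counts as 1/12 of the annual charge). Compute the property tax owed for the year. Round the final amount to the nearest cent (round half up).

€52,409.92

1 Jan – 31 Jul 2005: 7 months at 43 mills → €1,501,000 × 4.3% × 7/12 = €37,650.0833
1 Aug – 31 Aug 2005: 1 month at 42 mills → €1,501,000 × 4.2% × 1/12 = €5,253.5000
1 Sep – 31 Dec 2005: 4 months at 19 mills → €1,501,000 × 1.9% × 4/12 = €9,506.3333
Total = €52,409.9167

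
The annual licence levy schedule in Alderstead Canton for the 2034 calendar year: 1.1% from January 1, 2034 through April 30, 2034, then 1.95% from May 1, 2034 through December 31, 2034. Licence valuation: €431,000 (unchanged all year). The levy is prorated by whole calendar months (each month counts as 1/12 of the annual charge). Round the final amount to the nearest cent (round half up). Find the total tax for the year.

€7,183.33

January 1 – April 30, 2034: 4 months at 1.1% → €431,000 × 1.1% × 4/12 = €1,580.3333
May 1 – December 31, 2034: 8 months at 1.95% → €431,000 × 1.95% × 8/12 = €5,603.0000
Total = €7,183.3333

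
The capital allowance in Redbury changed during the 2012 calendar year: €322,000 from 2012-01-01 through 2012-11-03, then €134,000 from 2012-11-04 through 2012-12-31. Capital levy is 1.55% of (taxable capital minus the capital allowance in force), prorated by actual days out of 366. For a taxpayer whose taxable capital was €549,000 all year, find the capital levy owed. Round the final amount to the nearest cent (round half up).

2012-01-01 to 2012-11-03: 308 days, exemption €322,000 → (€549,000 − €322,000) × 1.55% × 308/366 = €2,960.9235
2012-11-04 to 2012-12-31: 58 days, exemption €134,000 → (€549,000 − €134,000) × 1.55% × 58/366 = €1,019.3579
Total = €3,980.2814

€3,980.28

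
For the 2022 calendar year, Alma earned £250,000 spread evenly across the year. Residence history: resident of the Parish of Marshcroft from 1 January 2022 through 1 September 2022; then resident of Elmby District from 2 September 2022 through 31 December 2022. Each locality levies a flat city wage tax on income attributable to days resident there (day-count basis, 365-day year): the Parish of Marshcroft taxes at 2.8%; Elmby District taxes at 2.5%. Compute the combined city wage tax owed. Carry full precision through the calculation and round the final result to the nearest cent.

£6,751.37

The Parish of Marshcroft, 1 January – 1 September 2022: 244 days → £250,000 × 2.8% × 244/365 = £4,679.4521
Elmby District, 2 September – 31 December 2022: 121 days → £250,000 × 2.5% × 121/365 = £2,071.9178
Total = £6,751.3699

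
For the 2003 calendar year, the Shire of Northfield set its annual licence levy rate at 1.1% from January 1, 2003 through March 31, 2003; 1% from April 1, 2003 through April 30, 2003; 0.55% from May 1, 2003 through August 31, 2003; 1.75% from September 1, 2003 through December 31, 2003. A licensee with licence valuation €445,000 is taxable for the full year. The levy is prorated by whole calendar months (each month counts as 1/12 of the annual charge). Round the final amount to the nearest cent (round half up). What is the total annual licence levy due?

January 1 – March 31, 2003: 3 months at 1.1% → €445,000 × 1.1% × 3/12 = €1,223.7500
April 1 – April 30, 2003: 1 month at 1% → €445,000 × 1% × 1/12 = €370.8333
May 1 – August 31, 2003: 4 months at 0.55% → €445,000 × 0.55% × 4/12 = €815.8333
September 1 – December 31, 2003: 4 months at 1.75% → €445,000 × 1.75% × 4/12 = €2,595.8333
Total = €5,006.2500

€5,006.25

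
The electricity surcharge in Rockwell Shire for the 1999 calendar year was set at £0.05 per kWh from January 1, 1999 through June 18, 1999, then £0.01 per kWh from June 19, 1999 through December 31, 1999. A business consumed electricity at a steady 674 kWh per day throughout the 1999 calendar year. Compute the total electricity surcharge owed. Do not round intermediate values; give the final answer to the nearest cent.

January 1 – June 18, 1999: 169 days × 674 kWh/day = 113,906 kWh at £0.05/kWh → £5,695.30
June 19 – December 31, 1999: 196 days × 674 kWh/day = 132,104 kWh at £0.01/kWh → £1,321.04

£7,016.34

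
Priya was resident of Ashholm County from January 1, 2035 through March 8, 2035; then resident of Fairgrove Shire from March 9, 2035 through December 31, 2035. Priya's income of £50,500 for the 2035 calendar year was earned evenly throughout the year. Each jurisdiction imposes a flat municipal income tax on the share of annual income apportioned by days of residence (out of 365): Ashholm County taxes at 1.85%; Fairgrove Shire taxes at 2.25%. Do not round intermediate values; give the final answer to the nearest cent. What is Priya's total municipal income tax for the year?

Ashholm County, January 1 – March 8, 2035: 67 days → £50,500 × 1.85% × 67/365 = £171.4925
Fairgrove Shire, March 9 – December 31, 2035: 298 days → £50,500 × 2.25% × 298/365 = £927.6781
Total = £1,099.1705

£1,099.17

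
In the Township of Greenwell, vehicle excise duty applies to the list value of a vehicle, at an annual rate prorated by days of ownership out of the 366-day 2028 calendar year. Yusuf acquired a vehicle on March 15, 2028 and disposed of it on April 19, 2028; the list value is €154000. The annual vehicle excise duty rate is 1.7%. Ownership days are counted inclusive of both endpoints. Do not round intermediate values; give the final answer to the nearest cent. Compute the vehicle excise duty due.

Days held (March 15 – April 19, 2028): 36 out of 366
Tax = €154000 × 1.7% × 36/366 = €257.5082

€257.51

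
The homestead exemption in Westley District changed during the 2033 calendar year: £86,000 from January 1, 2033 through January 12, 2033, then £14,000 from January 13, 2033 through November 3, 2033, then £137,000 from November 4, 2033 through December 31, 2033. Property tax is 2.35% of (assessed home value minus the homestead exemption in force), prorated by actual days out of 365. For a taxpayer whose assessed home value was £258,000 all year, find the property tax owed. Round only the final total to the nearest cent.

January 1 – January 12, 2033: 12 days, exemption £86,000 → (£258,000 − £86,000) × 2.35% × 12/365 = £132.8877
January 13 – November 3, 2033: 295 days, exemption £14,000 → (£258,000 − £14,000) × 2.35% × 295/365 = £4,634.3288
November 4 – December 31, 2033: 58 days, exemption £137,000 → (£258,000 − £137,000) × 2.35% × 58/365 = £451.8438
Total = £5,219.0603

£5,219.06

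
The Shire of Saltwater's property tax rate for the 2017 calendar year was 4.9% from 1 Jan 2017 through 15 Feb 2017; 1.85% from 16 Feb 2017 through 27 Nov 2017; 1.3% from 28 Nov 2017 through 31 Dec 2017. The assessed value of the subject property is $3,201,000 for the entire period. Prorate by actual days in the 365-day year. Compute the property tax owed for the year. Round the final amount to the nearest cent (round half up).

$69,882.65

1 Jan – 15 Feb 2017: 46 days at 4.9% → $3,201,000 × 4.9% × 46/365 = $19,767.2712
16 Feb – 27 Nov 2017: 285 days at 1.85% → $3,201,000 × 1.85% × 285/365 = $46,239.1027
28 Nov – 31 Dec 2017: 34 days at 1.3% → $3,201,000 × 1.3% × 34/365 = $3,876.2795
Total = $69,882.6534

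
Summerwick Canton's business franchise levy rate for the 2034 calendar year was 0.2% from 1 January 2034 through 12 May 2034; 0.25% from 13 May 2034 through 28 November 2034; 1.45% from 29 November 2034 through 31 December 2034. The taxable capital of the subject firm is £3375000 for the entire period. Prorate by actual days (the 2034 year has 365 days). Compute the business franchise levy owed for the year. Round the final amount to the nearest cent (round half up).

1 January – 12 May 2034: 132 days at 0.2% → £3375000 × 0.2% × 132/365 = £2441.0959
13 May – 28 November 2034: 200 days at 0.25% → £3375000 × 0.25% × 200/365 = £4623.2877
29 November – 31 December 2034: 33 days at 1.45% → £3375000 × 1.45% × 33/365 = £4424.4863
Total = £11488.8699

£11488.87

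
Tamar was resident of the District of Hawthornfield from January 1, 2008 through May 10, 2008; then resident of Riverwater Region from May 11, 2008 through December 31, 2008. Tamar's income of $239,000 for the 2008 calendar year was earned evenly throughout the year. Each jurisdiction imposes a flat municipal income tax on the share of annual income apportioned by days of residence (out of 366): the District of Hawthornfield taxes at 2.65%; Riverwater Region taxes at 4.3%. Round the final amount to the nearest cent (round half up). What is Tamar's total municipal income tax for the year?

$8,865.53

The District of Hawthornfield, January 1 – May 10, 2008: 131 days → $239,000 × 2.65% × 131/366 = $2,266.9085
Riverwater Region, May 11 – December 31, 2008: 235 days → $239,000 × 4.3% × 235/366 = $6,598.6202
Total = $8,865.5287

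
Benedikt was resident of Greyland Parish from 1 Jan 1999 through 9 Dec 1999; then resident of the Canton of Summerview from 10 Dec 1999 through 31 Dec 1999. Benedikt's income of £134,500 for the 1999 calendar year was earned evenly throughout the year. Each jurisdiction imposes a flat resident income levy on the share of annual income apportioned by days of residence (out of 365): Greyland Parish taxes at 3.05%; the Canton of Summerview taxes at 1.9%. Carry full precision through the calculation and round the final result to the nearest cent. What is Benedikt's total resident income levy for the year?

Greyland Parish, 1 Jan – 9 Dec 1999: 343 days → £134,500 × 3.05% × 343/365 = £3,854.9911
The Canton of Summerview, 10 Dec – 31 Dec 1999: 22 days → £134,500 × 1.9% × 22/365 = £154.0301
Total = £4,009.0212

£4,009.02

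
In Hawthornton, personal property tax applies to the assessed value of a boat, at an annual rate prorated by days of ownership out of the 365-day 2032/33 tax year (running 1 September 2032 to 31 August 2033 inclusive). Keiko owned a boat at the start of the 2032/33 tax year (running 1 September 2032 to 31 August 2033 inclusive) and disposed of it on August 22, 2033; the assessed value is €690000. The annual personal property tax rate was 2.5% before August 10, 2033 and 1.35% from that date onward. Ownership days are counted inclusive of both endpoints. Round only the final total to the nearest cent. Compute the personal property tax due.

September 1, 2032 – August 9, 2033: 343 days at 2.5% → €690000 × 2.5% × 343/365 = €16210.2740
August 10 – August 22, 2033: 13 days at 1.35% → €690000 × 1.35% × 13/365 = €331.7671
Total = €16542.0411

€16542.04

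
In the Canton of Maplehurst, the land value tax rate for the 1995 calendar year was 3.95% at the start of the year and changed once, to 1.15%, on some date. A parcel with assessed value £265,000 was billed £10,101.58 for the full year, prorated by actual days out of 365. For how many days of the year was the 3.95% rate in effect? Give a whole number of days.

Let d = days at the first rate; then 365 − d days at the second rate.
£265,000 × [3.95%·d + 1.15%·(365−d)] / 365 = £10,101.58
Solving gives d = 347, so the new rate took effect on 14 December 1995.

347 days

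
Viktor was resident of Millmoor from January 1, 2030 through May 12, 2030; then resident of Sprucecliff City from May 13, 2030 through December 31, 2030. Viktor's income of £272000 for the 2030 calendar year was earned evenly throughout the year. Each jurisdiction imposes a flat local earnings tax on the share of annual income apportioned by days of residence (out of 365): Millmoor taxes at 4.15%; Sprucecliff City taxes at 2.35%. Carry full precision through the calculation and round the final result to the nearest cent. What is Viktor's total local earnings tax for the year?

£8162.61

Millmoor, January 1 – May 12, 2030: 132 days → £272000 × 4.15% × 132/365 = £4082.2356
Sprucecliff City, May 13 – December 31, 2030: 233 days → £272000 × 2.35% × 233/365 = £4080.3726
Total = £8162.6082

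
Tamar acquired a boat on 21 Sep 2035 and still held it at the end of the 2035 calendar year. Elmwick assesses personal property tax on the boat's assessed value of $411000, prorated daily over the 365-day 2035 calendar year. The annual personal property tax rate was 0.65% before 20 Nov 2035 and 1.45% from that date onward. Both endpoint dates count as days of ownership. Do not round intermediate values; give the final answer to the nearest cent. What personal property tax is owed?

$1124.90

21 Sep – 19 Nov 2035: 60 days at 0.65% → $411000 × 0.65% × 60/365 = $439.1507
20 Nov – 31 Dec 2035: 42 days at 1.45% → $411000 × 1.45% × 42/365 = $685.7507
Total = $1124.9014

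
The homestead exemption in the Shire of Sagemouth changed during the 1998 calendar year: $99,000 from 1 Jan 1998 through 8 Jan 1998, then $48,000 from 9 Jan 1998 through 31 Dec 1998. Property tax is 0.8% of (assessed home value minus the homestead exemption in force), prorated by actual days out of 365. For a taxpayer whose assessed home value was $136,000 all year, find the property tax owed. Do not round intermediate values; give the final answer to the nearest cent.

$695.06

1 Jan – 8 Jan 1998: 8 days, exemption $99,000 → ($136,000 − $99,000) × 0.8% × 8/365 = $6.4877
9 Jan – 31 Dec 1998: 357 days, exemption $48,000 → ($136,000 − $48,000) × 0.8% × 357/365 = $688.5699
Total = $695.0575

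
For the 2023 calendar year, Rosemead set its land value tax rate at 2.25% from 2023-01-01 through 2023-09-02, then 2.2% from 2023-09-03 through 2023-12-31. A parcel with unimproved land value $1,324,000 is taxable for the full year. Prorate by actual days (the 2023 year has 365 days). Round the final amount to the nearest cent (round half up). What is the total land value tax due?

$29,572.36

2023-01-01 to 2023-09-02: 245 days at 2.25% → $1,324,000 × 2.25% × 245/365 = $19,996.0274
2023-09-03 to 2023-12-31: 120 days at 2.2% → $1,324,000 × 2.2% × 120/365 = $9,576.3288
Total = $29,572.3562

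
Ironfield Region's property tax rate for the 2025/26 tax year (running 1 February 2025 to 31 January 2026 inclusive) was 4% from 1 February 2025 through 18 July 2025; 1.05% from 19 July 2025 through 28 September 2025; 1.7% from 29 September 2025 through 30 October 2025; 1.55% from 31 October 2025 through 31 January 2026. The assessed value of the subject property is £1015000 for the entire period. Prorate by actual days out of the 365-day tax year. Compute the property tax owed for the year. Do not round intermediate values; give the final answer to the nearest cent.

£26310.75

1 February – 18 July 2025: 168 days at 4% → £1015000 × 4% × 168/365 = £18687.1233
19 July – 28 September 2025: 72 days at 1.05% → £1015000 × 1.05% × 72/365 = £2102.3014
29 September – 30 October 2025: 32 days at 1.7% → £1015000 × 1.7% × 32/365 = £1512.7671
31 October 2025 – 31 January 2026: 93 days at 1.55% → £1015000 × 1.55% × 93/365 = £4008.5548
Total = £26310.7466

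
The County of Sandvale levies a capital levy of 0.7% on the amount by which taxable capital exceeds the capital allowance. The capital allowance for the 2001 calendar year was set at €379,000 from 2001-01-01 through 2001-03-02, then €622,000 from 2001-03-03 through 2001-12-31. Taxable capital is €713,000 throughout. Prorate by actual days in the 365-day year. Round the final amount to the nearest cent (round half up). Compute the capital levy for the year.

2001-01-01 to 2001-03-02: 61 days, exemption €379,000 → (€713,000 − €379,000) × 0.7% × 61/365 = €390.7342
2001-03-03 to 2001-12-31: 304 days, exemption €622,000 → (€713,000 − €622,000) × 0.7% × 304/365 = €530.5425
Total = €921.2767

€921.28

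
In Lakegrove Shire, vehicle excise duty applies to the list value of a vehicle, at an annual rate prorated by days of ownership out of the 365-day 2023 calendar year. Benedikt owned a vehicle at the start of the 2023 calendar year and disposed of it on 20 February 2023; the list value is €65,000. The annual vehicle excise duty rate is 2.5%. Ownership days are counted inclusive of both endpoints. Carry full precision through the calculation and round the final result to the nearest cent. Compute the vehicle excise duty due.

Days held (1 January – 20 February 2023): 51 out of 365
Tax = €65,000 × 2.5% × 51/365 = €227.0548

€227.05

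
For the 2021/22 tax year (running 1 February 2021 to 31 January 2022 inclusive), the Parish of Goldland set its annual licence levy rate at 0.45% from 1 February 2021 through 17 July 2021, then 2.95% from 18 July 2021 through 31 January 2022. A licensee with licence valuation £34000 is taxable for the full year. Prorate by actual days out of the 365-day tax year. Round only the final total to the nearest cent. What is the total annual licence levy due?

£614.10

1 February – 17 July 2021: 167 days at 0.45% → £34000 × 0.45% × 167/365 = £70.0027
18 July 2021 – 31 January 2022: 198 days at 2.95% → £34000 × 2.95% × 198/365 = £544.0932
Total = £614.0959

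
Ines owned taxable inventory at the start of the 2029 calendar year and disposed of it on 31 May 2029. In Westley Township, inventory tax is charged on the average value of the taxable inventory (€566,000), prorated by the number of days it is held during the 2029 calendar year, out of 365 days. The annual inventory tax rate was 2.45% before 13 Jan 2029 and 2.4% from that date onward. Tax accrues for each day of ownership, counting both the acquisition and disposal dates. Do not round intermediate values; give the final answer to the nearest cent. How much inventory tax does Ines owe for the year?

€5,628.99

1 Jan – 12 Jan 2029: 12 days at 2.45% → €566,000 × 2.45% × 12/365 = €455.9014
13 Jan – 31 May 2029: 139 days at 2.4% → €566,000 × 2.4% × 139/365 = €5,173.0849
Total = €5,628.9863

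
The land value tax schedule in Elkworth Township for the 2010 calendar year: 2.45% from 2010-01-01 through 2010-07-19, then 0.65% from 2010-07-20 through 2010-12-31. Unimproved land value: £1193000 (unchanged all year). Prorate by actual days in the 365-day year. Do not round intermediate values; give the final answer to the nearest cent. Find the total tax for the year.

£19521.08

2010-01-01 to 2010-07-19: 200 days at 2.45% → £1193000 × 2.45% × 200/365 = £16015.6164
2010-07-20 to 2010-12-31: 165 days at 0.65% → £1193000 × 0.65% × 165/365 = £3505.4589
Total = £19521.0753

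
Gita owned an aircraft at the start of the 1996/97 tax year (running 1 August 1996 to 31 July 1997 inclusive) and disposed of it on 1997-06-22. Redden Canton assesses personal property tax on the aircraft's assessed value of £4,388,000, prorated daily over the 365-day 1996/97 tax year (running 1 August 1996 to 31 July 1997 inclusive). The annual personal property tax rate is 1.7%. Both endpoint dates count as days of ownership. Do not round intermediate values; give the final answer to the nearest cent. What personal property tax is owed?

£66,625.47

Days held (1996-08-01 to 1997-06-22): 326 out of 365
Tax = £4,388,000 × 1.7% × 326/365 = £66,625.4685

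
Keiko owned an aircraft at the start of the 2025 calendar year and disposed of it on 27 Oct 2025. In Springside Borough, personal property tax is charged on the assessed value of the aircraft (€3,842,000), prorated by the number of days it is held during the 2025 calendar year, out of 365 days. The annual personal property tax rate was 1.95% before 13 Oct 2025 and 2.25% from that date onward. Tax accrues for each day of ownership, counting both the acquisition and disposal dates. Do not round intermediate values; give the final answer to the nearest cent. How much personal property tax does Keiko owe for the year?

1 Jan – 12 Oct 2025: 285 days at 1.95% → €3,842,000 × 1.95% × 285/365 = €58,498.3973
13 Oct – 27 Oct 2025: 15 days at 2.25% → €3,842,000 × 2.25% × 15/365 = €3,552.5342
Total = €62,050.9315

€62,050.93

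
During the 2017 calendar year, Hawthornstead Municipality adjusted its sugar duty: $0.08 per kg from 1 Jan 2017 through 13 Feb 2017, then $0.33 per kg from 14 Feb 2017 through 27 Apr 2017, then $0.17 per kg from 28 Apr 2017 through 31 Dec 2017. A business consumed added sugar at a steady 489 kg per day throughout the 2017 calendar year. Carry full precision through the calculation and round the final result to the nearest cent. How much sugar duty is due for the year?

1 Jan – 13 Feb 2017: 44 days × 489 kg/day = 21,516 kg at $0.08/kg → $1,721.28
14 Feb – 27 Apr 2017: 73 days × 489 kg/day = 35,697 kg at $0.33/kg → $11,780.01
28 Apr – 31 Dec 2017: 248 days × 489 kg/day = 121,272 kg at $0.17/kg → $20,616.24

$34,117.53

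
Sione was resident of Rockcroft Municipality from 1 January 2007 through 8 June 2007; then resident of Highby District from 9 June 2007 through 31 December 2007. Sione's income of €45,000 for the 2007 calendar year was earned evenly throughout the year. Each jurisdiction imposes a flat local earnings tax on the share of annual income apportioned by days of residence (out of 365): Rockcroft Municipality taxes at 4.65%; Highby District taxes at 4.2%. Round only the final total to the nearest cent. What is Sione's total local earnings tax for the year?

Rockcroft Municipality, 1 January – 8 June 2007: 159 days → €45,000 × 4.65% × 159/365 = €911.5274
Highby District, 9 June – 31 December 2007: 206 days → €45,000 × 4.2% × 206/365 = €1,066.6849
Total = €1,978.2123

€1,978.21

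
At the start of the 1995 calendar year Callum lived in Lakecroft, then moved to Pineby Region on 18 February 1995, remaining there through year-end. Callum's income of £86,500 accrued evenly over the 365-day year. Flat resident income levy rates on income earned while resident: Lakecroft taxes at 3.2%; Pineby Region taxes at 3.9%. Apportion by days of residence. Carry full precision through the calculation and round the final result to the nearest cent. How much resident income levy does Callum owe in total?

Lakecroft, 1 January – 17 February 1995: 48 days → £86,500 × 3.2% × 48/365 = £364.0110
Pineby Region, 18 February – 31 December 1995: 317 days → £86,500 × 3.9% × 317/365 = £2,929.8616
Total = £3,293.8726

£3,293.87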